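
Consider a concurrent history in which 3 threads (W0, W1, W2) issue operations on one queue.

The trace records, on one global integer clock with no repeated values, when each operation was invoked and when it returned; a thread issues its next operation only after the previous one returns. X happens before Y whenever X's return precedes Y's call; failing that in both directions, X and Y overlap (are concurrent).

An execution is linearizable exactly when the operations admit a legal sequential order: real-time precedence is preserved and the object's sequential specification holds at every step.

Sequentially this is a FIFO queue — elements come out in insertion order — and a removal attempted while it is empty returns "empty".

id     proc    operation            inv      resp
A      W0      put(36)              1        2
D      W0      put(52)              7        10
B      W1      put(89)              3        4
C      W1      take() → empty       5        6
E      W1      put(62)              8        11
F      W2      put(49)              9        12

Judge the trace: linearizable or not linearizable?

prefix check: 1..5 passes, 1..6 fails once C's time-6 response joins
the completed operations (3 total) allow one real-time order; the queue replay rejects it
sample order A, B, C stalls at step 3 — C take() → empty has no legal effect

not linearizable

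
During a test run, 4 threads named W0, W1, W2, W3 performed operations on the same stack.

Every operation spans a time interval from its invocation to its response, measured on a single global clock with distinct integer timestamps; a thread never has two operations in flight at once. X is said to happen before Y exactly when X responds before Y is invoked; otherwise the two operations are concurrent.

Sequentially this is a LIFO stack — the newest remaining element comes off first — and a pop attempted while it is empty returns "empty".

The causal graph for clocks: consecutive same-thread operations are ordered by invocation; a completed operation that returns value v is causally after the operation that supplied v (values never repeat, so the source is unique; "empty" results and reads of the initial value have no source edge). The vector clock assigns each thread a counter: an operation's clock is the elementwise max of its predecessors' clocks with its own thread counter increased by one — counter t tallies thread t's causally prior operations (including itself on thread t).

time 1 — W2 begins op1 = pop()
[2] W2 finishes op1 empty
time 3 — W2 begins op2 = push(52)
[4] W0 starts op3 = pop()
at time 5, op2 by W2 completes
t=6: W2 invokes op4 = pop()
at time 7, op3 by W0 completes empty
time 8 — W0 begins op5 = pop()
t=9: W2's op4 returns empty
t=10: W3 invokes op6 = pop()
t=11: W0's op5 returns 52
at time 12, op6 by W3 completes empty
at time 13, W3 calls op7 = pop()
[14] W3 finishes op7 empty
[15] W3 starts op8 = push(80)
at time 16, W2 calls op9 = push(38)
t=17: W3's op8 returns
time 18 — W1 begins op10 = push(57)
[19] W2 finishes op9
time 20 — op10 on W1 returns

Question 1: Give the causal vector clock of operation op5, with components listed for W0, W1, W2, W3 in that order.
(2, 0, 2, 0)

op6 (invocation 10): nothing precedes it; W3's component alone gives (0, 0, 0, 1)
op1 (invocation 1): nothing precedes it; W2's component alone gives (0, 0, 1, 0)
op10 (invocation 18): nothing precedes it; W1's component alone gives (0, 1, 0, 0)
op3 (invocation 4): nothing precedes it; W0's component alone gives (1, 0, 0, 0)
invoked at 13, op7 merges VC(op6)=(0, 0, 0, 1) and bumps W3's slot → (0, 0, 0, 2)
invoked at 3, op2 merges VC(op1)=(0, 0, 1, 0) and bumps W2's slot → (0, 0, 2, 0)
invoked at 15, op8 merges VC(op7)=(0, 0, 0, 2) and bumps W3's slot → (0, 0, 0, 3)
invoked at 6, op4 merges VC(op2)=(0, 0, 2, 0) and bumps W2's slot → (0, 0, 3, 0)
invoked at 16, op9 merges VC(op4)=(0, 0, 3, 0) and bumps W2's slot → (0, 0, 4, 0)
invoked at 8, op5 merges VC(op2)=(0, 0, 2, 0), VC(op3)=(1, 0, 0, 0) and bumps W0's slot → (2, 0, 2, 0)
target: VC(op5) = (2, 0, 2, 0)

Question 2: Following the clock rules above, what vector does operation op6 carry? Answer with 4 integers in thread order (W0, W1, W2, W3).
(0, 0, 0, 1)

no predecessors for op6 (invoked 10): W3 increments from zero → (0, 0, 0, 1)
no predecessors for op1 (invoked 1): W2 increments from zero → (0, 0, 1, 0)
no predecessors for op10 (invoked 18): W1 increments from zero → (0, 1, 0, 0)
no predecessors for op3 (invoked 4): W0 increments from zero → (1, 0, 0, 0)
from VC(op6)=(0, 0, 0, 1), op7 (invoked 13) maxes components and bumps W3 → (0, 0, 0, 2)
from VC(op1)=(0, 0, 1, 0), op2 (invoked 3) maxes components and bumps W2 → (0, 0, 2, 0)
from VC(op7)=(0, 0, 0, 2), op8 (invoked 15) maxes components and bumps W3 → (0, 0, 0, 3)
from VC(op2)=(0, 0, 2, 0), op4 (invoked 6) maxes components and bumps W2 → (0, 0, 3, 0)
from VC(op4)=(0, 0, 3, 0), op9 (invoked 16) maxes components and bumps W2 → (0, 0, 4, 0)
from VC(op2)=(0, 0, 2, 0), VC(op3)=(1, 0, 0, 0), op5 (invoked 8) maxes components and bumps W0 → (2, 0, 2, 0)
target: VC(op6) = (0, 0, 0, 1)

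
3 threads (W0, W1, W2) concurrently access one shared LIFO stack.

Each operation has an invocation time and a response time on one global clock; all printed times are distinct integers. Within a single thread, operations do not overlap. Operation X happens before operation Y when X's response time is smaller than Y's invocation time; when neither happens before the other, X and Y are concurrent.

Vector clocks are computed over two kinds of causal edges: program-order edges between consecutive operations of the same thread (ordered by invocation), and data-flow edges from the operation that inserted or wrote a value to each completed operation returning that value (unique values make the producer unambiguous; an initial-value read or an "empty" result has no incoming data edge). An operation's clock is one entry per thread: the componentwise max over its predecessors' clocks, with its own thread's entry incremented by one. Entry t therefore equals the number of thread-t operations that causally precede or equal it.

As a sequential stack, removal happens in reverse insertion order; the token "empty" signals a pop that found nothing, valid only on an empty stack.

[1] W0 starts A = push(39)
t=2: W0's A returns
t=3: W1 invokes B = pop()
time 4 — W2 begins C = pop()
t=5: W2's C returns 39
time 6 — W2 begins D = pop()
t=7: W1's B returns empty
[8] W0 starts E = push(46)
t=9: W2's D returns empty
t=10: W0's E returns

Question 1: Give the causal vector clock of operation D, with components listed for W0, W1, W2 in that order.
Answer: (1, 0, 2)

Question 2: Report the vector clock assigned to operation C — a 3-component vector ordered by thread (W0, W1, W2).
Answer: (1, 0, 1)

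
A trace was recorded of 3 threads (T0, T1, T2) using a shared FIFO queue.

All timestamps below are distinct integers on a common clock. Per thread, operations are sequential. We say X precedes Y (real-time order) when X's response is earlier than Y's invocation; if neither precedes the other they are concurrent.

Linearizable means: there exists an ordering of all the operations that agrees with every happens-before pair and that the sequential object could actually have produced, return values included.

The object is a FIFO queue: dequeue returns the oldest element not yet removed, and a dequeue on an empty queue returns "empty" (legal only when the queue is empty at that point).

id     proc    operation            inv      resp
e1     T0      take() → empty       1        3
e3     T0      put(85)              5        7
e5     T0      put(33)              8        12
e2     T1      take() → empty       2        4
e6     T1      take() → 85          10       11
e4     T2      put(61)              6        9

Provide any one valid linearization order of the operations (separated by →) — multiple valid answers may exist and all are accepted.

e1 → e2 → e3 → e4 → e5 → e6

after step 1 (e1 take() → empty): queue <>
after step 2 (e2 take() → empty): queue <>
after step 3 (e3 put(85)): queue <85>
after step 4 (e4 put(61)): queue <85,61>
after step 5 (e5 put(33)): queue <85,61,33>
after step 6 (e6 take() → 85): queue <61,33>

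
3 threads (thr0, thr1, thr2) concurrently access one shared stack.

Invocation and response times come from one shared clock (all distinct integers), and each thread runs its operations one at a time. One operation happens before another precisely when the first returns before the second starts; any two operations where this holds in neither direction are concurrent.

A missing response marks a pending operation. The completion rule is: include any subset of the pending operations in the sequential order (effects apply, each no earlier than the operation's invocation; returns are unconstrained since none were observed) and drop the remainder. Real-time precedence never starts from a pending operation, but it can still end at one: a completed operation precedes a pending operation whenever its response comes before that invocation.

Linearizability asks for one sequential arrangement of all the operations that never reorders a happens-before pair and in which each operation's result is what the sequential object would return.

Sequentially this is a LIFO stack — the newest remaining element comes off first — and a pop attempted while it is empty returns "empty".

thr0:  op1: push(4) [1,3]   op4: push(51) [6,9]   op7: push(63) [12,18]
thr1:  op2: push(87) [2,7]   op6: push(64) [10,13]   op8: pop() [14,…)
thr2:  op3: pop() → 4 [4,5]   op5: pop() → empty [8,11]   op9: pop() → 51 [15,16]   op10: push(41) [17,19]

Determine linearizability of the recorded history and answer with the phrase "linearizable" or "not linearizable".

not linearizable

through event 10 a valid linearization exists; event 11 (op5 responding at time 11) ends that
checked exhaustively: 7 real-time-consistent orders of 5 completed operations, zero legal stack replays
no escape via the 1 pending operation (op6): every completion choice fails
e.g. op1, op2, op3, op4, op5 (pending dropped): illegal at step 3, since op3 pop() → 4 cannot apply there
e.g. op1, op2, op3, op5, op4 (pending dropped): illegal at step 3, since op3 pop() → 4 cannot apply there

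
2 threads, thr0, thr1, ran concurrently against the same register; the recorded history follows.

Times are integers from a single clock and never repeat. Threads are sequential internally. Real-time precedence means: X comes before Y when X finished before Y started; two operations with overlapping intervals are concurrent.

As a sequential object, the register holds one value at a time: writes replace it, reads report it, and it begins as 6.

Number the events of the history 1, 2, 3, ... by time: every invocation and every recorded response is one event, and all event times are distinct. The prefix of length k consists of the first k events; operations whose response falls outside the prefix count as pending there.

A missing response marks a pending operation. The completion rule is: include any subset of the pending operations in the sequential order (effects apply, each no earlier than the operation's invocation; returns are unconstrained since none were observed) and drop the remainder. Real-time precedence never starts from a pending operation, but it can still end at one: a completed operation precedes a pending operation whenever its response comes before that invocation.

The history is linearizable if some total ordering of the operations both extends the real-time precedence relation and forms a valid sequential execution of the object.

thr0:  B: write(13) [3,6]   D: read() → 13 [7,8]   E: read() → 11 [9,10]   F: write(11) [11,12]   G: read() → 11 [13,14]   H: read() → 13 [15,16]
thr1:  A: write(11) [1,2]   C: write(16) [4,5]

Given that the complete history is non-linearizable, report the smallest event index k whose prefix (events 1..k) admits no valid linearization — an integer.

10

events 1..9 are still linearizable — one witness is A, C, B, D:
step 1: A write(11) — value 11
step 2: C write(16) — value 16
step 3: B write(13) — value 13
step 4: D read() → 13 — value 13
adding event 10 (E responds at 10) leaves no legal real-time order
for example A, B, C, D, E fails at step 4: D read() → 13 is not legal there
for example A, C, B, D, E fails at step 5: E read() → 11 is not legal there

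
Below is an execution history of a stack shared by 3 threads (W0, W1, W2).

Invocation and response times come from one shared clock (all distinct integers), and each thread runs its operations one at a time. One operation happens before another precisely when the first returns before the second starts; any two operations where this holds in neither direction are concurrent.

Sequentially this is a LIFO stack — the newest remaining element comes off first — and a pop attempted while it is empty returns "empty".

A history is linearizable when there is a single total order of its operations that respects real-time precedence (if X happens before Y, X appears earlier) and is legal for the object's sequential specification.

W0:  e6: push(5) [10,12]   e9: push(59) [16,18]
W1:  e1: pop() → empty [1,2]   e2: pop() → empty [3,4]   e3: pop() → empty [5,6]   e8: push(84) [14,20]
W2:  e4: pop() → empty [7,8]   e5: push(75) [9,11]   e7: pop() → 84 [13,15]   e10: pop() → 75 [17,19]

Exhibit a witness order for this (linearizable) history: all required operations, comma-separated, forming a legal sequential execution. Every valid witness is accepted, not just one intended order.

e1, e2, e3, e4, e6, e5, e8, e7, e10, e9

after step 1 (e1 pop() → empty): stack <>
after step 2 (e2 pop() → empty): stack <>
after step 3 (e3 pop() → empty): stack <>
after step 4 (e4 pop() → empty): stack <>
after step 5 (e6 push(5)): stack <5>
after step 6 (e5 push(75)): stack <5,75>
after step 7 (e8 push(84)): stack <5,75,84>
after step 8 (e7 pop() → 84): stack <5,75>
after step 9 (e10 pop() → 75): stack <5>
after step 10 (e9 push(59)): stack <5,59>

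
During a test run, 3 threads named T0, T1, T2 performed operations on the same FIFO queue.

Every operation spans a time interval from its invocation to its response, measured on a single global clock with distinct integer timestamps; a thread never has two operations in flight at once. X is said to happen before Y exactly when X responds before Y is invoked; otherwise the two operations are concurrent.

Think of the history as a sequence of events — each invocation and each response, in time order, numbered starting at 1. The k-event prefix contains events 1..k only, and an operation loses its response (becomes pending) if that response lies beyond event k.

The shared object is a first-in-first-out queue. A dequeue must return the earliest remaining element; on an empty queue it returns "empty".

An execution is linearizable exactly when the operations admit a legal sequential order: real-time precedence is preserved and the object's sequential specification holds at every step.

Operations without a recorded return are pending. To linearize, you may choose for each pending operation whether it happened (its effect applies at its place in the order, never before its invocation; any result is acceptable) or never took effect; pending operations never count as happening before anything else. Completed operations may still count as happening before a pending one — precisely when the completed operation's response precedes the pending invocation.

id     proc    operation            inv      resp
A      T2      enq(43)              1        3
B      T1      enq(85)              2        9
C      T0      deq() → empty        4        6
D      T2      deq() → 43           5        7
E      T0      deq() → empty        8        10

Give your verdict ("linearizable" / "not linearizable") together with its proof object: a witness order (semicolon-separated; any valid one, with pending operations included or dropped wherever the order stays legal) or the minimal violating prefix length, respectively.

after step 1 (A enq(43)): queue <43>
after step 2 (D deq() → 43): queue <>
after step 3 (C deq() → empty): queue <>
after step 4 (E deq() → empty): queue <>
after step 5 (B enq(85)): queue <85>

linearizable — witness: A; D; C; E; B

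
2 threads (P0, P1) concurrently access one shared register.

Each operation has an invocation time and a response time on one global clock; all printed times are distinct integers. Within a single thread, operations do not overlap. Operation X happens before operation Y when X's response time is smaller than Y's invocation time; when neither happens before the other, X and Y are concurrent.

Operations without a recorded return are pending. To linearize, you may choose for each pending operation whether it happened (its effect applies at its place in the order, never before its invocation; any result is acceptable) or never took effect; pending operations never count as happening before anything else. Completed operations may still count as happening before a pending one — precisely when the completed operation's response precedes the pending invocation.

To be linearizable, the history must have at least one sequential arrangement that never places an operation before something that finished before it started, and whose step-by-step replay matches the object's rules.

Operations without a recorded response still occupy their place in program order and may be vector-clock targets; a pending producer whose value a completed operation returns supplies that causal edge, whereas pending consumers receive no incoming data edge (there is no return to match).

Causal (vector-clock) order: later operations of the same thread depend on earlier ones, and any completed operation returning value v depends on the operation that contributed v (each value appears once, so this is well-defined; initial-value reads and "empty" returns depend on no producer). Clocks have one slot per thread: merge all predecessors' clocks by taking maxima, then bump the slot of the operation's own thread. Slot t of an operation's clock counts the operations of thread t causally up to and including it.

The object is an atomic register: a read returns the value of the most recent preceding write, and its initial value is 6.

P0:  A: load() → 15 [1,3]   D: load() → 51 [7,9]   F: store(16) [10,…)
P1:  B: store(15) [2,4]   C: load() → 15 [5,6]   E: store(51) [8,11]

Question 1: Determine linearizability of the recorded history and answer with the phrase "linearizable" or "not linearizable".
witness order: B, A, C, E, D
1. B store(15), leaving value 15
2. A load() → 15, leaving value 15
3. C load() → 15, leaving value 15
4. E store(51), leaving value 51
5. D load() → 51, leaving value 51

linearizable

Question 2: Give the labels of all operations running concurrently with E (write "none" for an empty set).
Answer: D, F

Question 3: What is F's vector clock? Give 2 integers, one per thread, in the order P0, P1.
Answer: (3, 3)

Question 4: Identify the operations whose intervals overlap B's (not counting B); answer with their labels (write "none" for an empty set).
Answer: A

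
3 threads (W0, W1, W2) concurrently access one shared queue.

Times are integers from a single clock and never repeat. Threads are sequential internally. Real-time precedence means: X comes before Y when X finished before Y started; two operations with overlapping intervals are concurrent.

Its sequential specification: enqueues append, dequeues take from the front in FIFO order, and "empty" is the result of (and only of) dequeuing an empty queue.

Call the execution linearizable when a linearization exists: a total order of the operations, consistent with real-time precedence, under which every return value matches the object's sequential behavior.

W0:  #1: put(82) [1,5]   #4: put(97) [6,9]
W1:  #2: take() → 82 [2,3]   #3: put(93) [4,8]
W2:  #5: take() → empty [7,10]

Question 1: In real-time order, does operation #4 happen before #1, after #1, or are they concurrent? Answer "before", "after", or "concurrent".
#4 spans [6,9], #1 spans [1,5]
resp(#1)=5 < inv(#4)=6

after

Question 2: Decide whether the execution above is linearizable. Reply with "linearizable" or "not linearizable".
witness order: #1, #2, #5, #3, #4
after step 1 (#1 put(82)): queue <82>
after step 2 (#2 take() → 82): queue <>
after step 3 (#5 take() → empty): queue <>
after step 4 (#3 put(93)): queue <93>
after step 5 (#4 put(97)): queue <93,97>

linearizable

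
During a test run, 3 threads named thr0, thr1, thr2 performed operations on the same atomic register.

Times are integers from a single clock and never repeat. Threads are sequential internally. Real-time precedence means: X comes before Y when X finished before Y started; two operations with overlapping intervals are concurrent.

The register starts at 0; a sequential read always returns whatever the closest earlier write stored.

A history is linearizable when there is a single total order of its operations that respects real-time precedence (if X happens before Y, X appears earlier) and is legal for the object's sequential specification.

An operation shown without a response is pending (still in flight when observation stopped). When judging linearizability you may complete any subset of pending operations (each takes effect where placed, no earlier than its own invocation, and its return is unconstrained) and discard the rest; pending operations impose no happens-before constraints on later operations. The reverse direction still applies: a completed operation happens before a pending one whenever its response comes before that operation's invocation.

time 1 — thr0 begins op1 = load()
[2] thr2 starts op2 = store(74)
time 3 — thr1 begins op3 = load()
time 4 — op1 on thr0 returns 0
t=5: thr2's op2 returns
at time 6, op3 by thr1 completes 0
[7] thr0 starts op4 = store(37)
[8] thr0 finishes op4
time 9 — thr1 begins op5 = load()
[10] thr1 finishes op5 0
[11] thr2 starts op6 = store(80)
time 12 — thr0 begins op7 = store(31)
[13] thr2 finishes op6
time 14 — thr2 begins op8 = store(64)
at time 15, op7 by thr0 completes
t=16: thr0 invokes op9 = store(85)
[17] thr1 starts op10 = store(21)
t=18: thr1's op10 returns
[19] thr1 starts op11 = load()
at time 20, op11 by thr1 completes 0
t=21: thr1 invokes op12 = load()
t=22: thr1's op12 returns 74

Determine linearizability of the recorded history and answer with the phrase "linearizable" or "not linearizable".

not linearizable

events 1..9 are fine; event 10 — the response of op5 at time 10 — makes the prefix non-linearizable
every one of the 6 real-time-consistent orders over 5 completed atomic register ops fails the sequential spec
for example op1, op2, op3, op4, op5 fails at step 3: op3 load() → 0 is not legal there
for example op1, op3, op2, op4, op5 fails at step 5: op5 load() → 0 is not legal there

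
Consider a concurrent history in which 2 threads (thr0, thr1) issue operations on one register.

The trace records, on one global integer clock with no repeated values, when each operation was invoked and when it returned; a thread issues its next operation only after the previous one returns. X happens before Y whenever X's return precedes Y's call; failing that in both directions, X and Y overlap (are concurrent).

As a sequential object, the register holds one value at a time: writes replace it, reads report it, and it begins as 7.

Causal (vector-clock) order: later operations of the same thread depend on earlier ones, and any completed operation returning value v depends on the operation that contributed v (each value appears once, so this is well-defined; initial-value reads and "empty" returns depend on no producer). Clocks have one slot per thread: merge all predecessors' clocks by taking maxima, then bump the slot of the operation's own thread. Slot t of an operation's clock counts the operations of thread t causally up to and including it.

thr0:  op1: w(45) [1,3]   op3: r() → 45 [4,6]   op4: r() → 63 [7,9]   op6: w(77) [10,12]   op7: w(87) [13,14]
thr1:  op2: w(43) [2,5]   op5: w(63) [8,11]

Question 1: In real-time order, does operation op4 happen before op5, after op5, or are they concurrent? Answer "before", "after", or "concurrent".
concurrent

op4 spans [7,9], op5 spans [8,11]
the intervals overlap in both directions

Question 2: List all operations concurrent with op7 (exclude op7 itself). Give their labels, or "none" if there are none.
none

op7 spans [13,14]; an op avoiding the whole window 13..14 is ordered, any other is concurrent
op1 [1,3]: before
op2 [2,5]: before
op3 [4,6]: before
op4 [7,9]: before
op5 [8,11]: before
op6 [10,12]: before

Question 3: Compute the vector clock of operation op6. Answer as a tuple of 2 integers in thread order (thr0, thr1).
(4, 2)

invoked at 2, op2 has no predecessors; its own thr1 bump gives (0, 1)
invoked at 1, op1 has no predecessors; its own thr0 bump gives (1, 0)
from VC(op2)=(0, 1), op5 (invoked 8) maxes components and bumps thr1 → (0, 2)
from VC(op1)=(1, 0), op3 (invoked 4) maxes components and bumps thr0 → (2, 0)
from VC(op3)=(2, 0), VC(op5)=(0, 2), op4 (invoked 7) maxes components and bumps thr0 → (3, 2)
from VC(op4)=(3, 2), op6 (invoked 10) maxes components and bumps thr0 → (4, 2)
from VC(op6)=(4, 2), op7 (invoked 13) maxes components and bumps thr0 → (5, 2)
target: VC(op6) = (4, 2)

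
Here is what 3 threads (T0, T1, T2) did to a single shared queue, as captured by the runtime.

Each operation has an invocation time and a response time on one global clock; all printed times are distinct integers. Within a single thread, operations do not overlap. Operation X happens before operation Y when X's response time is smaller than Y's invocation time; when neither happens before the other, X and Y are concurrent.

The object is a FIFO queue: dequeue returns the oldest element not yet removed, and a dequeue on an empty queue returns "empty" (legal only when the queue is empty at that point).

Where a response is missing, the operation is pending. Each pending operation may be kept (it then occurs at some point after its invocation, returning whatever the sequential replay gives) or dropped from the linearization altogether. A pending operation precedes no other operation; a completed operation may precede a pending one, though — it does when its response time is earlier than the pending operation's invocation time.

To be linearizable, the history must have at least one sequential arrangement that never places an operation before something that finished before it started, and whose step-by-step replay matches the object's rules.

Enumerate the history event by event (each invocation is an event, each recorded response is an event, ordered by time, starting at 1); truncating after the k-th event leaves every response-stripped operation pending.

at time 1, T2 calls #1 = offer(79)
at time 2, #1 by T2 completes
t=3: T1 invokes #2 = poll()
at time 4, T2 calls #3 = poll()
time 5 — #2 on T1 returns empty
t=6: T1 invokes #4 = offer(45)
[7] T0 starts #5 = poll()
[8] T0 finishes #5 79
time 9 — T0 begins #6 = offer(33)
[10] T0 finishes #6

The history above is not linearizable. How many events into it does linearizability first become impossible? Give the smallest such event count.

events 1..7 are still linearizable — one witness is #1, #3, #2:
step 1: #1 offer(79) — queue <79>
step 2: #3 poll() (pending, included) — queue <>
step 3: #2 poll() → empty — queue <>
once event 8 joins (#5's response, time 8), exhaustive search finds no witness
completion choices over the 2 pending operations (#3, #4) were checked; none helps
take #1, #2, #5 (pending dropped): step 2 already fails, because #2 poll() → empty cannot occur there

8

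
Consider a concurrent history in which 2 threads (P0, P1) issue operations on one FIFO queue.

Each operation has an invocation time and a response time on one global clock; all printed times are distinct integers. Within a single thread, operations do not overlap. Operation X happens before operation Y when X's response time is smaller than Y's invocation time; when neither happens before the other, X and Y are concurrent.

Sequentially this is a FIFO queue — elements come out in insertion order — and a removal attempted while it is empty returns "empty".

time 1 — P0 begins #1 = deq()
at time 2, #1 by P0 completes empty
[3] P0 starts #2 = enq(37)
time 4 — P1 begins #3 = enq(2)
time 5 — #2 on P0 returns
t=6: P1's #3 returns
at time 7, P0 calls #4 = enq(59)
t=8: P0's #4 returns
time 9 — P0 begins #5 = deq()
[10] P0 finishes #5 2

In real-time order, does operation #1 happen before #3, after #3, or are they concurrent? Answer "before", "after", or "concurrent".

before

#1 spans [1,2], #3 spans [4,6]
resp(#1)=2 < inv(#3)=4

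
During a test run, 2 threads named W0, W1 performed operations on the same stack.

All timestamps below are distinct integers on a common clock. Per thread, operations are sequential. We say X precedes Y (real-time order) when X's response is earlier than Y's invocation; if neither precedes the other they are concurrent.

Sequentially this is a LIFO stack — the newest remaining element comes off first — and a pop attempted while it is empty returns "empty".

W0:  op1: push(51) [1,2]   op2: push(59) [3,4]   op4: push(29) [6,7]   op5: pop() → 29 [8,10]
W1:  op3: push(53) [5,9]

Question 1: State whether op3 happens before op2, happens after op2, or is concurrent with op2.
after

op3 spans [5,9], op2 spans [3,4]
resp(op2)=4 < inv(op3)=5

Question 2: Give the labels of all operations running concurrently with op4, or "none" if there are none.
op3

op4 spans [6,7]; an op avoiding the whole window 6..7 is ordered, any other is concurrent
op1 [1,2]: before
op2 [3,4]: before
op3 [5,9]: concurrent
op5 [8,10]: after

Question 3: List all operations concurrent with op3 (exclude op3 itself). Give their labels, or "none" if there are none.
op4, op5

overlap test against op3 [5,9]: concurrent iff the interval meets 5..9
op1 [1,2]: before
op2 [3,4]: before
op4 [6,7]: concurrent
op5 [8,10]: concurrent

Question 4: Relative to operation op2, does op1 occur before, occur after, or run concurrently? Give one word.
before

op1 spans [1,2], op2 spans [3,4]
resp(op1)=2 < inv(op2)=3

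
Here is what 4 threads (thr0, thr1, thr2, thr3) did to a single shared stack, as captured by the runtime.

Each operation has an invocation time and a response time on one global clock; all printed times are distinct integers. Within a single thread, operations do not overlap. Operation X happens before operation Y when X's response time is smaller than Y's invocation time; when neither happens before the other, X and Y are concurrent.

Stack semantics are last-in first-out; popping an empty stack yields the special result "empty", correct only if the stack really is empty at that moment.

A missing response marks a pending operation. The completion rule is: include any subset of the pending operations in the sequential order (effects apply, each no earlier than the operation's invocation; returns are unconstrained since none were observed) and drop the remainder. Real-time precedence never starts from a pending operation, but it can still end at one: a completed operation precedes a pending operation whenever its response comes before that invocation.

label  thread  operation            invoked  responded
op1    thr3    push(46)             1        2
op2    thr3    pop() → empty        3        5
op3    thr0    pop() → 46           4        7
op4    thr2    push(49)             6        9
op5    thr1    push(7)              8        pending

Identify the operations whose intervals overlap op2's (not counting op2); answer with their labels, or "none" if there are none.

op2 spans [3,5]: anything still running between times 3 and 5 counts as concurrent
op1 [1,2]: before
op3 [4,7]: concurrent
op4 [6,9]: after
op5 [8,…): after

op3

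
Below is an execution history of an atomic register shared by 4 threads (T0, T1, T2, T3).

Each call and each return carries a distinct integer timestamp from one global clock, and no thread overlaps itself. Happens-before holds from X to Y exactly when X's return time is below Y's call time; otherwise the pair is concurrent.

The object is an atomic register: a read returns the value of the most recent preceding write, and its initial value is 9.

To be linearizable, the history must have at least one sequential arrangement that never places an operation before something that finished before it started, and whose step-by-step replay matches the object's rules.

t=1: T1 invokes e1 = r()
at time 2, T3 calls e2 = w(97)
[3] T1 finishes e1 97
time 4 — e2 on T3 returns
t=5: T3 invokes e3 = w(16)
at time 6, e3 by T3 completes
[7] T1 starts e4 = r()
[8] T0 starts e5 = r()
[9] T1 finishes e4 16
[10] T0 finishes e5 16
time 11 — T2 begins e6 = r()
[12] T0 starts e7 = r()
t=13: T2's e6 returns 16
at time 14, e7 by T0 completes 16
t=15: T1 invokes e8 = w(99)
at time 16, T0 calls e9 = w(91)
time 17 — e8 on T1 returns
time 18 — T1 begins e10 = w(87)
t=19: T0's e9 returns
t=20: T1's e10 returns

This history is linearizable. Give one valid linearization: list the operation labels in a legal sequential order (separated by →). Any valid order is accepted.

after step 1 (e2 w(97)): value 97
after step 2 (e1 r() → 97): value 97
after step 3 (e3 w(16)): value 16
after step 4 (e4 r() → 16): value 16
after step 5 (e5 r() → 16): value 16
after step 6 (e6 r() → 16): value 16
after step 7 (e7 r() → 16): value 16
after step 8 (e8 w(99)): value 99
after step 9 (e9 w(91)): value 91
after step 10 (e10 w(87)): value 87

e2 → e1 → e3 → e4 → e5 → e6 → e7 → e8 → e9 → e10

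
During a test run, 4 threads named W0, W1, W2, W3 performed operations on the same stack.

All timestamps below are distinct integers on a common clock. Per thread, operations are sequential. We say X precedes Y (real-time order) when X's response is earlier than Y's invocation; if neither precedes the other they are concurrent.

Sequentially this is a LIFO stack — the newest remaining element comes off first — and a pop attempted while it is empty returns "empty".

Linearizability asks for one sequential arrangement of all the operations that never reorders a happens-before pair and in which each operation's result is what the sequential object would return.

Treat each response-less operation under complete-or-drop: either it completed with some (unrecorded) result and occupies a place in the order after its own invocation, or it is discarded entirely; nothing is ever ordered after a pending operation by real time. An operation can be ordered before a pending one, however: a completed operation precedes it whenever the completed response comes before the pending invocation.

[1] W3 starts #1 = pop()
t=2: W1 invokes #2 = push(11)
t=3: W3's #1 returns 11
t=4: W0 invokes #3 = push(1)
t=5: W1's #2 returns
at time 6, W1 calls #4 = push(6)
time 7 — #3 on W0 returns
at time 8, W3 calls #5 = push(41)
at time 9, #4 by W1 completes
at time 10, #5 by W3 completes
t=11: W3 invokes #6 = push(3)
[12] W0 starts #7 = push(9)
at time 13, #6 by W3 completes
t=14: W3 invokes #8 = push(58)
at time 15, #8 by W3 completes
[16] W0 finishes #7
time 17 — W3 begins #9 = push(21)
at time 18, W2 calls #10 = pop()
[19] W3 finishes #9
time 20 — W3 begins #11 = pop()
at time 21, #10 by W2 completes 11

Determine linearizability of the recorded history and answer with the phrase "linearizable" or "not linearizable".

not linearizable

cut after 20 events: linearizable; cut after 21 events (#10 responds, time 21): not linearizable
no legal order exists: 48 real-time-consistent candidates over 10 completed stack operations, all rejected
every completion of the 1 pending operation (#11) was checked; none linearizes
e.g. #1, #2, #3, #4, #5, #6, #7, #8, #9, #10 (pending dropped): illegal at step 1, since #1 pop() → 11 cannot apply there
e.g. #1, #2, #3, #4, #5, #6, #7, #8, #10, #9 (pending dropped): illegal at step 1, since #1 pop() → 11 cannot apply there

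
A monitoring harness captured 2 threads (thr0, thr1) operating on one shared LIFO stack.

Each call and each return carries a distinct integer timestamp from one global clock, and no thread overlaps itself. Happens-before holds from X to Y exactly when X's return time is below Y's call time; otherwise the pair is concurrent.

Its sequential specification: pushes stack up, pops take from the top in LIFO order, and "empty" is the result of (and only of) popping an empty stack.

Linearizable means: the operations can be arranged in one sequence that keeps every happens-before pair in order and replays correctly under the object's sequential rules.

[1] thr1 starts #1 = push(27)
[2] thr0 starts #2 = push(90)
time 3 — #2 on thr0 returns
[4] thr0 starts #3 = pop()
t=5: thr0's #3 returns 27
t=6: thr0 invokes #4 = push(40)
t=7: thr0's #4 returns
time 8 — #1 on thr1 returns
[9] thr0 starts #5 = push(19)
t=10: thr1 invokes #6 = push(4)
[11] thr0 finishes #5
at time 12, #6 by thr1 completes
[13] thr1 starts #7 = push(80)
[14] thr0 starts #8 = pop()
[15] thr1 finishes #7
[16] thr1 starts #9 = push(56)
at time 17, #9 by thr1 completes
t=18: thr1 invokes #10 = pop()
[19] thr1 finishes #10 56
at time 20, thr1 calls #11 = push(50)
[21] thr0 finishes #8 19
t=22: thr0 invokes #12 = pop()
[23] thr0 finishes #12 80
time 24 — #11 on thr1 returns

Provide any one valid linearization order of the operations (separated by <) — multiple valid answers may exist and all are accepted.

after step 1 (#2 push(90)): stack <90>
after step 2 (#1 push(27)): stack <90,27>
after step 3 (#3 pop() → 27): stack <90>
after step 4 (#4 push(40)): stack <90,40>
after step 5 (#6 push(4)): stack <90,40,4>
after step 6 (#5 push(19)): stack <90,40,4,19>
after step 7 (#8 pop() → 19): stack <90,40,4>
after step 8 (#7 push(80)): stack <90,40,4,80>
after step 9 (#9 push(56)): stack <90,40,4,80,56>
after step 10 (#10 pop() → 56): stack <90,40,4,80>
after step 11 (#12 pop() → 80): stack <90,40,4>
after step 12 (#11 push(50)): stack <90,40,4,50>

#2 < #1 < #3 < #4 < #6 < #5 < #8 < #7 < #9 < #10 < #12 < #11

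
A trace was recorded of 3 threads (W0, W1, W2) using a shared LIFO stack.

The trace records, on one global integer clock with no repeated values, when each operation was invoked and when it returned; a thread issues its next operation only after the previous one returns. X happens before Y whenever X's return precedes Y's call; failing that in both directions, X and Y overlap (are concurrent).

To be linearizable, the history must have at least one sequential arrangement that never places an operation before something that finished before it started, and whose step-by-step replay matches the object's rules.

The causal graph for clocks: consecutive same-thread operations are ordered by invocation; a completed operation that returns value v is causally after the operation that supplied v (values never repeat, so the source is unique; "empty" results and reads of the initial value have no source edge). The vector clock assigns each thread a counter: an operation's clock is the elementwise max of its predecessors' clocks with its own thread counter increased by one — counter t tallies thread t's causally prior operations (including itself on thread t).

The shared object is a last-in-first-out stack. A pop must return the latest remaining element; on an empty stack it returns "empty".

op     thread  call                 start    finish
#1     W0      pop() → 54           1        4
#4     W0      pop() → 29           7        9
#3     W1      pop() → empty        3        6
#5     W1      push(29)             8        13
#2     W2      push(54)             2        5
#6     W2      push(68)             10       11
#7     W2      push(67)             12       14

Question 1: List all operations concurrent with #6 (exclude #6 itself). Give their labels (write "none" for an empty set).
#5

#6 spans [10,11]; an op avoiding the whole window 10..11 is ordered, any other is concurrent
#1 [1,4]: before
#2 [2,5]: before
#3 [3,6]: before
#4 [7,9]: before
#5 [8,13]: concurrent
#7 [12,14]: after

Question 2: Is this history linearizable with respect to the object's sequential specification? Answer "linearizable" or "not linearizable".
linearizable

a witness: #2, #1, #3, #5, #4, #6, #7
1. #2 push(54), leaving stack <54>
2. #1 pop() → 54, leaving stack <>
3. #3 pop() → empty, leaving stack <>
4. #5 push(29), leaving stack <29>
5. #4 pop() → 29, leaving stack <>
6. #6 push(68), leaving stack <68>
7. #7 push(67), leaving stack <68,67>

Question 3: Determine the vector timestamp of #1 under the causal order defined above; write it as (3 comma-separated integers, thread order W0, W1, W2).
(1, 0, 1)

#2, invoked 2, has no incoming edges; only W2's bump applies → (0, 0, 1)
#3, invoked 3, has no incoming edges; only W1's bump applies → (0, 1, 0)
#6, invoked 10, takes VC(#2)=(0, 0, 1) under max, adds 1 for W2 → (0, 0, 2)
#5, invoked 8, takes VC(#3)=(0, 1, 0) under max, adds 1 for W1 → (0, 2, 0)
#1, invoked 1, takes VC(#2)=(0, 0, 1) under max, adds 1 for W0 → (1, 0, 1)
#7, invoked 12, takes VC(#6)=(0, 0, 2) under max, adds 1 for W2 → (0, 0, 3)
#4, invoked 7, takes VC(#1)=(1, 0, 1), VC(#5)=(0, 2, 0) under max, adds 1 for W0 → (2, 2, 1)
target: VC(#1) = (1, 0, 1)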